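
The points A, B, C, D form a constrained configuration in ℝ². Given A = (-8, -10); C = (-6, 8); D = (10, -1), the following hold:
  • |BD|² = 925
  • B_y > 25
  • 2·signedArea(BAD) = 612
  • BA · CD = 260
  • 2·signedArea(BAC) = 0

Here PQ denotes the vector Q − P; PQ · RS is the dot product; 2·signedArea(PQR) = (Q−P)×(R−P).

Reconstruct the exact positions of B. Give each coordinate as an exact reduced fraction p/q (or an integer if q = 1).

B = (-4, 26)

1. B_x = -4  [2·signedArea(BAC) = 0 ∩ BA · CD = 260]
2. B_y = 26  [2·signedArea(BAC) = 0 ∩ BA · CD = 260]
   → B = (-4, 26)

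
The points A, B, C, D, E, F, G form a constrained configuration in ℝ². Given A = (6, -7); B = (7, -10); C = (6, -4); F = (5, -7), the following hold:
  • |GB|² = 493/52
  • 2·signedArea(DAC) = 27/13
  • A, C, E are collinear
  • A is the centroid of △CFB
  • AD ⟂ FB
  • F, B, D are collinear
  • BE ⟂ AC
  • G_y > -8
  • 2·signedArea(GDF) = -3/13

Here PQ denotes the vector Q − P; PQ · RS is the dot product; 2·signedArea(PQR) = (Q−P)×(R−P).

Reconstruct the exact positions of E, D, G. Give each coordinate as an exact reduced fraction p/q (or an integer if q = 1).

D = (69/13, -97/13)
E = (6, -10)
G = (147/26, -94/13)

1. E_x = 6  [A, C, E are collinear ∩ BE ⟂ AC]
2. E_y = -10  [A, C, E are collinear ∩ BE ⟂ AC]
   → E = (6, -10)
3. D_x = 69/13  [F, B, D are collinear ∩ AD ⟂ FB]
4. D_y = -97/13  [F, B, D are collinear ∩ AD ⟂ FB]
   → D = (69/13, -97/13)
5. G_x = 147/26  [line -6/13·x + -4/13·y + 5/13 = 0 ∩ |GB|² = 493/52]
6. G_y = -94/13  [line -6/13·x + -4/13·y + 5/13 = 0 ∩ |GB|² = 493/52]
   → G = (147/26, -94/13)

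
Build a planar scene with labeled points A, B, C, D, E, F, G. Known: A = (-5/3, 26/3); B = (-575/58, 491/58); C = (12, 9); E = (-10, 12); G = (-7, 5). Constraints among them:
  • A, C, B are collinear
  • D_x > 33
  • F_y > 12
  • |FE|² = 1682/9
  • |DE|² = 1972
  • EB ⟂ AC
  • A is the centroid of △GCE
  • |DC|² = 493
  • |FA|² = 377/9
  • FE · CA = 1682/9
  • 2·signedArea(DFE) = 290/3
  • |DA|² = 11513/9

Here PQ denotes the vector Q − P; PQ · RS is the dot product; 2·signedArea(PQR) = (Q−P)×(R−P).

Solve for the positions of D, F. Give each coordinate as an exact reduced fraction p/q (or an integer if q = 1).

1. F_x = 11/3  [line 41/3·x + 1/3·y + -488/9 = 0 ∩ |FE|² = 1682/9]
2. F_y = 37/3  [line 41/3·x + 1/3·y + -488/9 = 0 ∩ |FE|² = 1682/9]
   → F = (11/3, 37/3)
3. D_x = 34  [line 1/3·x + -41/3·y + 212/3 = 0 ∩ |DE|² = 1972]
4. D_y = 6  [line 1/3·x + -41/3·y + 212/3 = 0 ∩ |DE|² = 1972]
   → D = (34, 6)

D = (34, 6)
F = (11/3, 37/3)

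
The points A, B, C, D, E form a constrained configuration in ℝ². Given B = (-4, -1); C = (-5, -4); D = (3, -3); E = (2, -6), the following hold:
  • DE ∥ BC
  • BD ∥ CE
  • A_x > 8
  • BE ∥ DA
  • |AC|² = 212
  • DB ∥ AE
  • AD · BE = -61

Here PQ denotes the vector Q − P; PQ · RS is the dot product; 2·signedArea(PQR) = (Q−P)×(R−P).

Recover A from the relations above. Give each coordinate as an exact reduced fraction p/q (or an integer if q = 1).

A = (9, -8)

1. A_x = 9  [DB ∥ AE ∩ BE ∥ DA]
2. A_y = -8  [DB ∥ AE ∩ BE ∥ DA]
   → A = (9, -8)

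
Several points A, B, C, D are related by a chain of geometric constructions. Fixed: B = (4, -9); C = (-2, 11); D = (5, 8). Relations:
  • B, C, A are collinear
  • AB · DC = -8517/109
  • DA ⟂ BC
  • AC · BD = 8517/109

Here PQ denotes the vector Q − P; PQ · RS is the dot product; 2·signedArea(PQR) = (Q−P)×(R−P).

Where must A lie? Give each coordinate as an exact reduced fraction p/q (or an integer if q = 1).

A = (-65/109, 689/109)

1. A_x = -65/109  [B, C, A are collinear ∩ DA ⟂ BC]
2. A_y = 689/109  [B, C, A are collinear ∩ DA ⟂ BC]
   → A = (-65/109, 689/109)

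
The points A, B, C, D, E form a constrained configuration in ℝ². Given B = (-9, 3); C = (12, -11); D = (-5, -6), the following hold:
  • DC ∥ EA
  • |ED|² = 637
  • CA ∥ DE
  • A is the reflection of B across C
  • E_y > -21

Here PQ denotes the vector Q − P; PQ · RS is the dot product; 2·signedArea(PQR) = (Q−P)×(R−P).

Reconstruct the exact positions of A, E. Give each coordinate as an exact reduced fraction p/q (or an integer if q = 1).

A = (33, -25)
E = (16, -20)

1. A_x = 33  [A is the reflection of B across C]
2. A_y = -25  [A is the reflection of B across C]
   → A = (33, -25)
3. E_x = 16  [DC ∥ EA ∩ CA ∥ DE]
4. E_y = -20  [DC ∥ EA ∩ CA ∥ DE]
   → E = (16, -20)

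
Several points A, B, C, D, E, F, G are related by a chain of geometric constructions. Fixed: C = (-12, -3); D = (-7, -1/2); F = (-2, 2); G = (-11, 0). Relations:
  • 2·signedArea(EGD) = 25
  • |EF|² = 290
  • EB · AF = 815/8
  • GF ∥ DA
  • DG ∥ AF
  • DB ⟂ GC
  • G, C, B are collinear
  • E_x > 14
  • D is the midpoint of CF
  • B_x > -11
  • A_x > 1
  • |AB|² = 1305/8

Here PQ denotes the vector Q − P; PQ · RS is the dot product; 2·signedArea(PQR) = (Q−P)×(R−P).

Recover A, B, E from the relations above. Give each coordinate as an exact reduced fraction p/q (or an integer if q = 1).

1. A_x = 2  [DG ∥ AF ∩ GF ∥ DA]
2. A_y = 3/2  [DG ∥ AF ∩ GF ∥ DA]
   → A = (2, 3/2)
3. B_x = -43/4  [G, C, B are collinear ∩ DB ⟂ GC]
4. B_y = 3/4  [G, C, B are collinear ∩ DB ⟂ GC]
   → B = (-43/4, 3/4)
5. E_x = 15  [2·signedArea(EGD) = 25 ∩ EB · AF = 815/8]
6. E_y = 3  [2·signedArea(EGD) = 25 ∩ EB · AF = 815/8]
   → E = (15, 3)

A = (2, 3/2)
B = (-43/4, 3/4)
E = (15, 3)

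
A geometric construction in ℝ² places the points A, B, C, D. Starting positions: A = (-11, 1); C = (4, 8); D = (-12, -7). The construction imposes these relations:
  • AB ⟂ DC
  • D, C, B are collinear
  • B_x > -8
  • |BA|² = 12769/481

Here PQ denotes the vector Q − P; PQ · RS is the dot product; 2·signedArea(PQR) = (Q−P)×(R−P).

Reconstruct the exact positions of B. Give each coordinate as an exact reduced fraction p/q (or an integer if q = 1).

B = (-3596/481, -1327/481)

1. B_x = -3596/481  [D, C, B are collinear ∩ AB ⟂ DC]
2. B_y = -1327/481  [D, C, B are collinear ∩ AB ⟂ DC]
   → B = (-3596/481, -1327/481)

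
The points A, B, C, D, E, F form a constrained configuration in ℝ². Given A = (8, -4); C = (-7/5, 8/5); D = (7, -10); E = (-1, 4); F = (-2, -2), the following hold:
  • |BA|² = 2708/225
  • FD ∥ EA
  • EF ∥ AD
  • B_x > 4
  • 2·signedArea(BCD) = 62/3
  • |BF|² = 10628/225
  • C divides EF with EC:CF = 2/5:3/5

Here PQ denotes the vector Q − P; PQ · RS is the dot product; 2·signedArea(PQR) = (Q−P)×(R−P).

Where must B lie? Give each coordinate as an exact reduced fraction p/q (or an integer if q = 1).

B = (68/15, -62/15)

1. B_x = 68/15  [line 58/5·x + 42/5·y + -268/15 = 0 ∩ |BF|² = 10628/225]
2. B_y = -62/15  [line 58/5·x + 42/5·y + -268/15 = 0 ∩ |BF|² = 10628/225]
   → B = (68/15, -62/15)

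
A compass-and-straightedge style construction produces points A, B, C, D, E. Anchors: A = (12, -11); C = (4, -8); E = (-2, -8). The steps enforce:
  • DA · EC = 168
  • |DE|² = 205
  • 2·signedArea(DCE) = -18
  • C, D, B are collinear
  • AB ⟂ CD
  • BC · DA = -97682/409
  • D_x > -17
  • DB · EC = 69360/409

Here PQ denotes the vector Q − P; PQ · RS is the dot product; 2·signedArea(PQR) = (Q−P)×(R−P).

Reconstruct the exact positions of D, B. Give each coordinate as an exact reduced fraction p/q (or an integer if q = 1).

B = (5016/409, -3779/409)
D = (-16, -5)

1. D_x = -16  [2·signedArea(DCE) = -18 ∩ DA · EC = 168]
2. D_y = -5  [2·signedArea(DCE) = -18 ∩ DA · EC = 168]
   → D = (-16, -5)
3. B_x = 5016/409  [DB · EC = 69360/409 ∩ C, D, B are collinear]
4. B_y = -3779/409  [DB · EC = 69360/409 ∩ C, D, B are collinear]
   → B = (5016/409, -3779/409)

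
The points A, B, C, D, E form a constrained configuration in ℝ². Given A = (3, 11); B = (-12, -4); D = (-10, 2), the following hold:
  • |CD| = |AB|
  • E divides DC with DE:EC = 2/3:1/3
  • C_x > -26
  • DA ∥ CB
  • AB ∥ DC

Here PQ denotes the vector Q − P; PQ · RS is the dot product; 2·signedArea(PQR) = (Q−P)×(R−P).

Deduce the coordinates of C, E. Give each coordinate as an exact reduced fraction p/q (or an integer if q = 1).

C = (-25, -13)
E = (-20, -8)

1. C_x = -25  [DA ∥ CB ∩ AB ∥ DC]
2. C_y = -13  [DA ∥ CB ∩ AB ∥ DC]
   → C = (-25, -13)
3. E_x = -20  [E divides DC with DE:EC = 2/3:1/3]
4. E_y = -8  [E divides DC with DE:EC = 2/3:1/3]
   → E = (-20, -8)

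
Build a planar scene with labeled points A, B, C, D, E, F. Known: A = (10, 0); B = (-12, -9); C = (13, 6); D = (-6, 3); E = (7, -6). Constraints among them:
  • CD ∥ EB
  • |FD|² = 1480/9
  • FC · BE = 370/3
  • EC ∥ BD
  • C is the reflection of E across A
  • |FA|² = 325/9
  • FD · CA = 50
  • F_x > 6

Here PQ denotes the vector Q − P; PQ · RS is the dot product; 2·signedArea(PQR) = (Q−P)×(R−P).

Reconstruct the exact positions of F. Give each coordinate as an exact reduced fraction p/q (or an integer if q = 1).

F = (20/3, 5)

1. F_x = 20/3  [FD · CA = 50 ∩ FC · BE = 370/3]
2. F_y = 5  [FD · CA = 50 ∩ FC · BE = 370/3]
   → F = (20/3, 5)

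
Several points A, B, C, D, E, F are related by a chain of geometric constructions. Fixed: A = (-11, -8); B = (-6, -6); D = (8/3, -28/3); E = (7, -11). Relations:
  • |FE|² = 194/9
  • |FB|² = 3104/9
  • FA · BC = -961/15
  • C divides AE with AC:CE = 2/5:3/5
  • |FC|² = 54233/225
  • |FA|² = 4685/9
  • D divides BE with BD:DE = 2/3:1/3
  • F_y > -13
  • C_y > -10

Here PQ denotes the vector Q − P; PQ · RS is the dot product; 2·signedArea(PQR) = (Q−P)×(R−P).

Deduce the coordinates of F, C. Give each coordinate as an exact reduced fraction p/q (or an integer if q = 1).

C = (-19/5, -46/5)
F = (34/3, -38/3)

1. C_x = -19/5  [C divides AE with AC:CE = 2/5:3/5]
2. C_y = -46/5  [C divides AE with AC:CE = 2/5:3/5]
   → C = (-19/5, -46/5)
3. F_x = 34/3  [line -11/5·x + 16/5·y + 982/15 = 0 ∩ |FA|² = 4685/9]
4. F_y = -38/3  [line -11/5·x + 16/5·y + 982/15 = 0 ∩ |FA|² = 4685/9]
   → F = (34/3, -38/3)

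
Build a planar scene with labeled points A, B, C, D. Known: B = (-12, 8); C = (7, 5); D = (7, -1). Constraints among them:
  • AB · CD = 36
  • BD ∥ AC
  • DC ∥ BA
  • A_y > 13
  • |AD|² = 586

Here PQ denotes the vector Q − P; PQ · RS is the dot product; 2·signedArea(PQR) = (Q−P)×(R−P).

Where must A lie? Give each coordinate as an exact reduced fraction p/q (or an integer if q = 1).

A = (-12, 14)

1. A_x = -12  [BD ∥ AC ∩ DC ∥ BA]
2. A_y = 14  [BD ∥ AC ∩ DC ∥ BA]
   → A = (-12, 14)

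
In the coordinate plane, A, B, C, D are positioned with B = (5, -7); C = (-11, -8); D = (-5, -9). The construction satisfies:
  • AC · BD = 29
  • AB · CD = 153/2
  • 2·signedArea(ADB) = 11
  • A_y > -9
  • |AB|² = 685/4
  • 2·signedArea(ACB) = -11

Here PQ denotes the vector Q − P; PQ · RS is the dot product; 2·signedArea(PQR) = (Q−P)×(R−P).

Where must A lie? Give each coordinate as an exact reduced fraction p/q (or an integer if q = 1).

1. A_x = -8  [2·signedArea(ADB) = 11 ∩ 2·signedArea(ACB) = -11]
2. A_y = -17/2  [2·signedArea(ADB) = 11 ∩ 2·signedArea(ACB) = -11]
   → A = (-8, -17/2)

A = (-8, -17/2)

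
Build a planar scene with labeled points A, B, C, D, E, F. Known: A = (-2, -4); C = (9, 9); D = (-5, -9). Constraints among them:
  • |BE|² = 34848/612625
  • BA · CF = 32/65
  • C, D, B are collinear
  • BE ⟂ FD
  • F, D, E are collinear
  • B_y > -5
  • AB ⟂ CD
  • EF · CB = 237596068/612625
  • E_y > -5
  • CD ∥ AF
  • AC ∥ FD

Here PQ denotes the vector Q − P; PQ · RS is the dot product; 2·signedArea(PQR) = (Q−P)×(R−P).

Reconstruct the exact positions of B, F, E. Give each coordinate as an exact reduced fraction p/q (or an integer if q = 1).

B = (-94/65, -288/65)
E = (-11914/9425, -3324/725)
F = (-16, -22)

1. B_x = -94/65  [C, D, B are collinear ∩ AB ⟂ CD]
2. B_y = -288/65  [C, D, B are collinear ∩ AB ⟂ CD]
   → B = (-94/65, -288/65)
3. F_x = -16  [AC ∥ FD ∩ CD ∥ AF]
4. F_y = -22  [AC ∥ FD ∩ CD ∥ AF]
   → F = (-16, -22)
5. E_x = -11914/9425  [F, D, E are collinear ∩ BE ⟂ FD]
6. E_y = -3324/725  [F, D, E are collinear ∩ BE ⟂ FD]
   → E = (-11914/9425, -3324/725)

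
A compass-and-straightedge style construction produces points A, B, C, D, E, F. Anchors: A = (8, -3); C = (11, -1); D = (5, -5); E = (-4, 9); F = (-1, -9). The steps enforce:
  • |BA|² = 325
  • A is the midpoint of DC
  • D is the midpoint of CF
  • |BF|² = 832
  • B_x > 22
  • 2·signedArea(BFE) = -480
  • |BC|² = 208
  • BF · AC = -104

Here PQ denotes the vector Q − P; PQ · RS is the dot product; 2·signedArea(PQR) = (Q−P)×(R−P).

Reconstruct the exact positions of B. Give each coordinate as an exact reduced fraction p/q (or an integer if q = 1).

B = (23, 7)

1. B_x = 23  [BF · AC = -104 ∩ 2·signedArea(BFE) = -480]
2. B_y = 7  [BF · AC = -104 ∩ 2·signedArea(BFE) = -480]
   → B = (23, 7)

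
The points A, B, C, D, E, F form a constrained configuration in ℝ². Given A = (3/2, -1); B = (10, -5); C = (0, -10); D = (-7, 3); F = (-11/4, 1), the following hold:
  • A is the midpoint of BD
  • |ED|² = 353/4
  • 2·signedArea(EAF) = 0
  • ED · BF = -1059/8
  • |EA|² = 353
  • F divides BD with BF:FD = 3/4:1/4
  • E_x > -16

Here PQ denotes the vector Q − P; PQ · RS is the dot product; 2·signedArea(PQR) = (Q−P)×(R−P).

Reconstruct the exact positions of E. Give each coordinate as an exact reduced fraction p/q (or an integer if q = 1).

1. E_x = -31/2  [2·signedArea(EAF) = 0 ∩ ED · BF = -1059/8]
2. E_y = 7  [2·signedArea(EAF) = 0 ∩ ED · BF = -1059/8]
   → E = (-31/2, 7)

E = (-31/2, 7)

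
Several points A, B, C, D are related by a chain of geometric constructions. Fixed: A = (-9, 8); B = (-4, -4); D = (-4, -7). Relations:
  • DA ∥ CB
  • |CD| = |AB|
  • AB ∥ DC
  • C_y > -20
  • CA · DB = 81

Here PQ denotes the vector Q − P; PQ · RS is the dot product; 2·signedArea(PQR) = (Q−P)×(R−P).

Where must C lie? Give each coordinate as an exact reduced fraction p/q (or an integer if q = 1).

1. C_x = 1  [DA ∥ CB ∩ AB ∥ DC]
2. C_y = -19  [DA ∥ CB ∩ AB ∥ DC]
   → C = (1, -19)

C = (1, -19)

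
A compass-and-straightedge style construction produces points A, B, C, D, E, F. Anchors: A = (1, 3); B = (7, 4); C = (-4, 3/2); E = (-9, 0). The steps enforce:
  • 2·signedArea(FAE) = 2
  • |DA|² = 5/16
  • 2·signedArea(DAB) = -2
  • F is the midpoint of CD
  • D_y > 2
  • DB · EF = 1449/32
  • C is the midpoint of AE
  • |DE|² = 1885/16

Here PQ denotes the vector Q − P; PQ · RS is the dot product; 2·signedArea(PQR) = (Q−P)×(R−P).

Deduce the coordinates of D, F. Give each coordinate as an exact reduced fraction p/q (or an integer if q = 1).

1. D_x = 3/2  [line -1·x + 6·y + -15 = 0 ∩ |DE|² = 1885/16]
2. D_y = 11/4  [line -1·x + 6·y + -15 = 0 ∩ |DE|² = 1885/16]
   → D = (3/2, 11/4)
3. F_x = -5/4  [DB · EF = 1449/32 ∩ F is the midpoint of CD]
4. F_y = 17/8  [DB · EF = 1449/32 ∩ F is the midpoint of CD]
   → F = (-5/4, 17/8)

D = (3/2, 11/4)
F = (-5/4, 17/8)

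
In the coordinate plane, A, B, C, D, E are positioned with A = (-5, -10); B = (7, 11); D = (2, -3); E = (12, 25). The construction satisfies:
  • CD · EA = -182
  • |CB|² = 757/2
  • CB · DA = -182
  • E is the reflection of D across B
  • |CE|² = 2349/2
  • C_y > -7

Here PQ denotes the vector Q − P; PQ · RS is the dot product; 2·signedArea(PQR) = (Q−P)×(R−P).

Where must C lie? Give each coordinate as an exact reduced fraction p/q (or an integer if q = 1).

1. C_x = -3/2  [CD · EA = -182 ∩ CB · DA = -182]
2. C_y = -13/2  [CD · EA = -182 ∩ CB · DA = -182]
   → C = (-3/2, -13/2)

C = (-3/2, -13/2)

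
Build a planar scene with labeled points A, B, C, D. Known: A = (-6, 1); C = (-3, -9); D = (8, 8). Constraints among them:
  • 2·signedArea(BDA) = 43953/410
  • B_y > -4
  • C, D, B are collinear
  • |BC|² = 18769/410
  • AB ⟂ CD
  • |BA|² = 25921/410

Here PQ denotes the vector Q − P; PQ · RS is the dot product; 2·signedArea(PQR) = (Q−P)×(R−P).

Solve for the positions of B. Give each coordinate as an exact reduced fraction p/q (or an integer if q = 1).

B = (277/410, -1361/410)

1. B_x = 277/410  [C, D, B are collinear ∩ AB ⟂ CD]
2. B_y = -1361/410  [C, D, B are collinear ∩ AB ⟂ CD]
   → B = (277/410, -1361/410)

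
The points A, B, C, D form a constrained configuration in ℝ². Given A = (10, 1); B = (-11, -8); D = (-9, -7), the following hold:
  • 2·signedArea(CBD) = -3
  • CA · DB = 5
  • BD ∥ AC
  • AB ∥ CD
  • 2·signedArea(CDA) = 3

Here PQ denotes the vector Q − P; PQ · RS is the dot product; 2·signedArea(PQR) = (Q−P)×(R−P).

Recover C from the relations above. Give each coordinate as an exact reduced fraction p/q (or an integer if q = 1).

C = (12, 2)

1. C_x = 12  [AB ∥ CD ∩ BD ∥ AC]
2. C_y = 2  [AB ∥ CD ∩ BD ∥ AC]
   → C = (12, 2)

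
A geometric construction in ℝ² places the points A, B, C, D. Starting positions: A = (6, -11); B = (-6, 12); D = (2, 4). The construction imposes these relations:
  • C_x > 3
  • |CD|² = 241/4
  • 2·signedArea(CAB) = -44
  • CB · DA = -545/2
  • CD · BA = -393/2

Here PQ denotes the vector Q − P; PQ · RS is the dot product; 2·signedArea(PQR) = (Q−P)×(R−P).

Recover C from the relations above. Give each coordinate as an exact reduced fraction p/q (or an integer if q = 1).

C = (4, -7/2)

1. C_x = 4  [2·signedArea(CAB) = -44 ∩ CB · DA = -545/2]
2. C_y = -7/2  [2·signedArea(CAB) = -44 ∩ CB · DA = -545/2]
   → C = (4, -7/2)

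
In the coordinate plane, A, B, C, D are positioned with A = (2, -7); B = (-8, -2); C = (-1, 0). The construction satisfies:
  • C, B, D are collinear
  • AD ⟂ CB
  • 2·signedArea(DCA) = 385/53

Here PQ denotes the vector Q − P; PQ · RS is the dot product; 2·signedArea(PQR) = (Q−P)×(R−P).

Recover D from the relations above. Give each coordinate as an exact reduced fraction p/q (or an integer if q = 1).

D = (-4/53, 14/53)

1. D_x = -4/53  [C, B, D are collinear ∩ AD ⟂ CB]
2. D_y = 14/53  [C, B, D are collinear ∩ AD ⟂ CB]
   → D = (-4/53, 14/53)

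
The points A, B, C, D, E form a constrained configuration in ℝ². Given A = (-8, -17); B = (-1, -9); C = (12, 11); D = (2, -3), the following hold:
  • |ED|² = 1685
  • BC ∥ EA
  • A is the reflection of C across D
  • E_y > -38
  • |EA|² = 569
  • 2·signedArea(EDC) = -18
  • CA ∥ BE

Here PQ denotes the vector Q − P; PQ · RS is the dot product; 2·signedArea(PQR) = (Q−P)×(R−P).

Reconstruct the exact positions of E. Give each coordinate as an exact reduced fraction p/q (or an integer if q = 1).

1. E_x = -21  [BC ∥ EA ∩ CA ∥ BE]
2. E_y = -37  [BC ∥ EA ∩ CA ∥ BE]
   → E = (-21, -37)

E = (-21, -37)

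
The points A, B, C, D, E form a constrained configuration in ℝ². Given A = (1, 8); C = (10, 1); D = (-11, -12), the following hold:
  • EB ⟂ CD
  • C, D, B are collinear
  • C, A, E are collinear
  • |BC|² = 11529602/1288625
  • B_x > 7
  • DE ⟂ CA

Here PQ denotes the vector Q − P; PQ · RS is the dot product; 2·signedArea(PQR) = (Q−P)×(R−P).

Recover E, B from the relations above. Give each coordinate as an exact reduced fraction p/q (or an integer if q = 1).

1. E_x = 209/65  [C, A, E are collinear ∩ DE ⟂ CA]
2. E_y = 408/65  [C, A, E are collinear ∩ DE ⟂ CA]
   → E = (209/65, 408/65)
3. B_x = 147829/19825  [C, D, B are collinear ∩ EB ⟂ CD]
4. B_y = -876/1525  [C, D, B are collinear ∩ EB ⟂ CD]
   → B = (147829/19825, -876/1525)

B = (147829/19825, -876/1525)
E = (209/65, 408/65)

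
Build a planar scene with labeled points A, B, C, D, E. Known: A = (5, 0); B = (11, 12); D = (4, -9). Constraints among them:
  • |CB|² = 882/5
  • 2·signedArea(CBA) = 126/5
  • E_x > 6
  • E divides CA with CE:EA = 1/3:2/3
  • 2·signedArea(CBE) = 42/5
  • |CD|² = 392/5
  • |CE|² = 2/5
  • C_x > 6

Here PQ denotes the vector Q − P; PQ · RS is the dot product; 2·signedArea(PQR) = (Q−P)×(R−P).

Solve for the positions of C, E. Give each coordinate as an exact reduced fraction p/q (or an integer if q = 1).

C = (34/5, -3/5)
E = (31/5, -2/5)

1. C_x = 34/5  [line 12·x + -6·y + -426/5 = 0 ∩ |CD|² = 392/5]
2. C_y = -3/5  [line 12·x + -6·y + -426/5 = 0 ∩ |CD|² = 392/5]
   → C = (34/5, -3/5)
3. E_x = 31/5  [E divides CA with CE:EA = 1/3:2/3]
4. E_y = -2/5  [E divides CA with CE:EA = 1/3:2/3]
   → E = (31/5, -2/5)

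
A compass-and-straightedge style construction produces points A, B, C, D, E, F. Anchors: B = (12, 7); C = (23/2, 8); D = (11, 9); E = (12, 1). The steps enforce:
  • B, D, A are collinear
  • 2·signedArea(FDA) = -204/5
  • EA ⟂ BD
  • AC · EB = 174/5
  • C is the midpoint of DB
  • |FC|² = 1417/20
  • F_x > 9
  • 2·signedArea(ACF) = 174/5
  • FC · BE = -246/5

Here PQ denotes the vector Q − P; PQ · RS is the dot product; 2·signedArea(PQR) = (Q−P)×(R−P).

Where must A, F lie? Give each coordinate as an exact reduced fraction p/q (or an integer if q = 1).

A = (72/5, 11/5)
F = (48/5, -1/5)

1. A_x = 72/5  [B, D, A are collinear ∩ EA ⟂ BD]
2. A_y = 11/5  [B, D, A are collinear ∩ EA ⟂ BD]
   → A = (72/5, 11/5)
3. F_x = 48/5  [FC · BE = -246/5 ∩ 2·signedArea(ACF) = 174/5]
4. F_y = -1/5  [FC · BE = -246/5 ∩ 2·signedArea(ACF) = 174/5]
   → F = (48/5, -1/5)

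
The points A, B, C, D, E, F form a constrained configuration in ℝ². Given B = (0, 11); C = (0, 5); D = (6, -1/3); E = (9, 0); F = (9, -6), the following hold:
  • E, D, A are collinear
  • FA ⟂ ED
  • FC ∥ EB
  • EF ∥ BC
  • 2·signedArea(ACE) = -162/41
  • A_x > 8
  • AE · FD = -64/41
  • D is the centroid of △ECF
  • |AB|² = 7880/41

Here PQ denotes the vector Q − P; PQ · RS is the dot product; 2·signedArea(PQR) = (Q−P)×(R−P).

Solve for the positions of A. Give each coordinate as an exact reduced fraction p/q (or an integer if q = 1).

A = (342/41, -3/41)

1. A_x = 342/41  [E, D, A are collinear ∩ FA ⟂ ED]
2. A_y = -3/41  [E, D, A are collinear ∩ FA ⟂ ED]
   → A = (342/41, -3/41)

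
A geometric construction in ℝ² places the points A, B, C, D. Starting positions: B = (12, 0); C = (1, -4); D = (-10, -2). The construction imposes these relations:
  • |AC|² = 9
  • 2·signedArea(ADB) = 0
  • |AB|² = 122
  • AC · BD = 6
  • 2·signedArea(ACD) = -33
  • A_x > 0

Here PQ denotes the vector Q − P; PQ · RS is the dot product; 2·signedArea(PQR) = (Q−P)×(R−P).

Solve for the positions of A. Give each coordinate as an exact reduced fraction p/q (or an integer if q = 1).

A = (1, -1)

1. A_x = 1  [2·signedArea(ADB) = 0 ∩ 2·signedArea(ACD) = -33]
2. A_y = -1  [2·signedArea(ADB) = 0 ∩ 2·signedArea(ACD) = -33]
   → A = (1, -1)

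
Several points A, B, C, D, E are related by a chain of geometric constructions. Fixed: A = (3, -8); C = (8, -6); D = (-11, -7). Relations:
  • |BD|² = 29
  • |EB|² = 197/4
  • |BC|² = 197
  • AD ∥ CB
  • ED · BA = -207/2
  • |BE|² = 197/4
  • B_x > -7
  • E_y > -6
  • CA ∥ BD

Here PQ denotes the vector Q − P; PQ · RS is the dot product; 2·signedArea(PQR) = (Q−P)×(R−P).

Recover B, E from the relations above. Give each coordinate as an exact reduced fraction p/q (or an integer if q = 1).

B = (-6, -5)
E = (1, -11/2)

1. B_x = -6  [CA ∥ BD ∩ AD ∥ CB]
2. B_y = -5  [CA ∥ BD ∩ AD ∥ CB]
   → B = (-6, -5)
3. E_x = 1  [line -9·x + 3·y + 51/2 = 0 ∩ |EB|² = 197/4]
4. E_y = -11/2  [line -9·x + 3·y + 51/2 = 0 ∩ |EB|² = 197/4]
   → E = (1, -11/2)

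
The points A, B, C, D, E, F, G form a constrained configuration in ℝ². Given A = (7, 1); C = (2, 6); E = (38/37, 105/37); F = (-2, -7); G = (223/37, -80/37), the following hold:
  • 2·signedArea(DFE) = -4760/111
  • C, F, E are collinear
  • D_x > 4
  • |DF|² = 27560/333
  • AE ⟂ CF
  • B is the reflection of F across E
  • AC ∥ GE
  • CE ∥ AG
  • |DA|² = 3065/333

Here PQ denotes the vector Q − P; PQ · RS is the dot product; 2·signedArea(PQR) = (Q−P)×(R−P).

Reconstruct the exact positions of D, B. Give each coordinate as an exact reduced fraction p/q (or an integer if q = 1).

1. D_x = 484/111  [line -364/37·x + 112/37·y + 4928/111 = 0 ∩ |DF|² = 27560/333]
2. D_y = -55/111  [line -364/37·x + 112/37·y + 4928/111 = 0 ∩ |DF|² = 27560/333]
   → D = (484/111, -55/111)
3. B_x = 150/37  [B is the reflection of F across E]
4. B_y = 469/37  [B is the reflection of F across E]
   → B = (150/37, 469/37)

B = (150/37, 469/37)
D = (484/111, -55/111)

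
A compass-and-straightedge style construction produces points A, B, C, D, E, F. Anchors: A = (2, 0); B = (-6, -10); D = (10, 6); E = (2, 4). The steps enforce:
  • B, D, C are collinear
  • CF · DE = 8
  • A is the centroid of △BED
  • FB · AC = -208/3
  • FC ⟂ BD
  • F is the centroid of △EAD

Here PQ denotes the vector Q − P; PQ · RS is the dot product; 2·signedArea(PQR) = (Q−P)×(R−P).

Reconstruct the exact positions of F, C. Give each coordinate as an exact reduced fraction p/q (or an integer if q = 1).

1. F_x = 14/3  [F is the centroid of △EAD]
2. F_y = 10/3  [F is the centroid of △EAD]
   → F = (14/3, 10/3)
3. C_x = 6  [B, D, C are collinear ∩ FC ⟂ BD]
4. C_y = 2  [B, D, C are collinear ∩ FC ⟂ BD]
   → C = (6, 2)

C = (6, 2)
F = (14/3, 10/3)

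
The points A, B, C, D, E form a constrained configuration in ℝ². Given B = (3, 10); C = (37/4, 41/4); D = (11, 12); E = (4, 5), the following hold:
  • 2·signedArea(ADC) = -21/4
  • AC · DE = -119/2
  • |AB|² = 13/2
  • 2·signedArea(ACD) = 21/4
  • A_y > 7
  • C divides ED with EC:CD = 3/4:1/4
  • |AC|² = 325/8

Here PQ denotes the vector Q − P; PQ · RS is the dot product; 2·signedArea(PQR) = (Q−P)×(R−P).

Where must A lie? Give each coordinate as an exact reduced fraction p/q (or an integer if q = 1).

1. A_x = 7/2  [2·signedArea(ACD) = 21/4 ∩ AC · DE = -119/2]
2. A_y = 15/2  [2·signedArea(ACD) = 21/4 ∩ AC · DE = -119/2]
   → A = (7/2, 15/2)

A = (7/2, 15/2)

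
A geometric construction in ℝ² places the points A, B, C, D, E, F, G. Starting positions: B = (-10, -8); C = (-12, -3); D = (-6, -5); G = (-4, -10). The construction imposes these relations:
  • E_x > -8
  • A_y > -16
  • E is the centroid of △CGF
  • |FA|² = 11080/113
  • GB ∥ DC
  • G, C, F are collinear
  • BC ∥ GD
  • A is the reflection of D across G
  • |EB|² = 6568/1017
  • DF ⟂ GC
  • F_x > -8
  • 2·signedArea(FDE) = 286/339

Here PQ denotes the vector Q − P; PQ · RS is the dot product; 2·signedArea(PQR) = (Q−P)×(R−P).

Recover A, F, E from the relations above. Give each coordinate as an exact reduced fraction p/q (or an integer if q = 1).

A = (-2, -15)
E = (-2668/339, -2242/339)
F = (-860/113, -773/113)

1. A_x = -2  [A is the reflection of D across G]
2. A_y = -15  [A is the reflection of D across G]
   → A = (-2, -15)
3. F_x = -860/113  [G, C, F are collinear ∩ DF ⟂ GC]
4. F_y = -773/113  [G, C, F are collinear ∩ DF ⟂ GC]
   → F = (-860/113, -773/113)
5. E_x = -2668/339  [E is the centroid of △CGF]
6. E_y = -2242/339  [E is the centroid of △CGF]
   → E = (-2668/339, -2242/339)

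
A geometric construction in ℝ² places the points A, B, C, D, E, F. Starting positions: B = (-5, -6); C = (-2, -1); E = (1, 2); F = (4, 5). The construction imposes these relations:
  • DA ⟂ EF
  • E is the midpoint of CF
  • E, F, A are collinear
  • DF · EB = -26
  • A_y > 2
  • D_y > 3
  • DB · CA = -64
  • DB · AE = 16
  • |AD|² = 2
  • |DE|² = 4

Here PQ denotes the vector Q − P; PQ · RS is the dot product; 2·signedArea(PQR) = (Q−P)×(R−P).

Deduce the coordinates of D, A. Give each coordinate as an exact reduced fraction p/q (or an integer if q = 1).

A = (2, 3)
D = (1, 4)

1. D_x = 1  [line 6·x + 8·y + -38 = 0 ∩ |DE|² = 4]
2. D_y = 4  [line 6·x + 8·y + -38 = 0 ∩ |DE|² = 4]
   → D = (1, 4)
3. A_x = 2  [E, F, A are collinear ∩ DA ⟂ EF]
4. A_y = 3  [E, F, A are collinear ∩ DA ⟂ EF]
   → A = (2, 3)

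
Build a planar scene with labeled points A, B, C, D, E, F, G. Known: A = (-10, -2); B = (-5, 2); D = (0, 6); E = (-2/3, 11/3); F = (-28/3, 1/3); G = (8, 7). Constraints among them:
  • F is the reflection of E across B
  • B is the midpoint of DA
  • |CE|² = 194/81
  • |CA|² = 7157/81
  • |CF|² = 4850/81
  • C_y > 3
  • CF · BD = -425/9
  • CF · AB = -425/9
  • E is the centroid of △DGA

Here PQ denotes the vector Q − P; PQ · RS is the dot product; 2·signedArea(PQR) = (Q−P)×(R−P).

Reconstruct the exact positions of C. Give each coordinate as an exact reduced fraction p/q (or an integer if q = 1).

C = (-19/9, 28/9)

1. C_x = -19/9  [line -5·x + -4·y + 17/9 = 0 ∩ |CE|² = 194/81]
2. C_y = 28/9  [line -5·x + -4·y + 17/9 = 0 ∩ |CE|² = 194/81]
   → C = (-19/9, 28/9)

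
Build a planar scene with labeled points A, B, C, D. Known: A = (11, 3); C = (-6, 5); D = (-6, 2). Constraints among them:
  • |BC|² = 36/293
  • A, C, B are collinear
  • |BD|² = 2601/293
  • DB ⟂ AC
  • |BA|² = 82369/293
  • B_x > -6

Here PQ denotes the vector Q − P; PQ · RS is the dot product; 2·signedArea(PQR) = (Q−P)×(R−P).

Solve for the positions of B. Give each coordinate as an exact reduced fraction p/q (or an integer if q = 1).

B = (-1656/293, 1453/293)

1. B_x = -1656/293  [A, C, B are collinear ∩ DB ⟂ AC]
2. B_y = 1453/293  [A, C, B are collinear ∩ DB ⟂ AC]
   → B = (-1656/293, 1453/293)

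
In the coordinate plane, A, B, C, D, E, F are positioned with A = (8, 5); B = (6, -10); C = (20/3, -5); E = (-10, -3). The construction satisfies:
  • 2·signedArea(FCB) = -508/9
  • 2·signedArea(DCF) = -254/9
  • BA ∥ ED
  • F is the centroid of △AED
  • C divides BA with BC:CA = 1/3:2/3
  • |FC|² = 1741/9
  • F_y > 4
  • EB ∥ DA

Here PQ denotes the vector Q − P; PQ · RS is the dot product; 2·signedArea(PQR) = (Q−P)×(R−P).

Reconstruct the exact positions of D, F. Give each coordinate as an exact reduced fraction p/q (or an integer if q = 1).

D = (-8, 12)
F = (-10/3, 14/3)

1. D_x = -8  [EB ∥ DA ∩ BA ∥ ED]
2. D_y = 12  [EB ∥ DA ∩ BA ∥ ED]
   → D = (-8, 12)
3. F_x = -10/3  [F is the centroid of △AED]
4. F_y = 14/3  [F is the centroid of △AED]
   → F = (-10/3, 14/3)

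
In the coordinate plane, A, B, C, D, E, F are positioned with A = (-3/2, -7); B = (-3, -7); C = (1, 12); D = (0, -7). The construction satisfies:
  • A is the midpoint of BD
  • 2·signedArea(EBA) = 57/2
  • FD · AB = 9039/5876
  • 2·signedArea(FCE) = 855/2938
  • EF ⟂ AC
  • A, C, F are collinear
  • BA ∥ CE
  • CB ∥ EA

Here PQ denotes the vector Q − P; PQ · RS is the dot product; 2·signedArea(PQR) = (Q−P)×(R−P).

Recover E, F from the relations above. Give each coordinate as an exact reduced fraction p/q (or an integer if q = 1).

E = (5/2, 12)
F = (3013/2938, 17913/1469)

1. E_x = 5/2  [CB ∥ EA ∩ BA ∥ CE]
2. E_y = 12  [CB ∥ EA ∩ BA ∥ CE]
   → E = (5/2, 12)
3. F_x = 3013/2938  [A, C, F are collinear ∩ EF ⟂ AC]
4. F_y = 17913/1469  [A, C, F are collinear ∩ EF ⟂ AC]
   → F = (3013/2938, 17913/1469)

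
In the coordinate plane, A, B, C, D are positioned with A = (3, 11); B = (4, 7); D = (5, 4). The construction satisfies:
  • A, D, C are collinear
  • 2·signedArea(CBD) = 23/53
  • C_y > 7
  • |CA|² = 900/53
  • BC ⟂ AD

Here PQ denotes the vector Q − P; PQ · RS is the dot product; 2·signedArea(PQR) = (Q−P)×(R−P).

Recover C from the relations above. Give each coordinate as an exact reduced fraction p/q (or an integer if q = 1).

1. C_x = 219/53  [A, D, C are collinear ∩ BC ⟂ AD]
2. C_y = 373/53  [A, D, C are collinear ∩ BC ⟂ AD]
   → C = (219/53, 373/53)

C = (219/53, 373/53)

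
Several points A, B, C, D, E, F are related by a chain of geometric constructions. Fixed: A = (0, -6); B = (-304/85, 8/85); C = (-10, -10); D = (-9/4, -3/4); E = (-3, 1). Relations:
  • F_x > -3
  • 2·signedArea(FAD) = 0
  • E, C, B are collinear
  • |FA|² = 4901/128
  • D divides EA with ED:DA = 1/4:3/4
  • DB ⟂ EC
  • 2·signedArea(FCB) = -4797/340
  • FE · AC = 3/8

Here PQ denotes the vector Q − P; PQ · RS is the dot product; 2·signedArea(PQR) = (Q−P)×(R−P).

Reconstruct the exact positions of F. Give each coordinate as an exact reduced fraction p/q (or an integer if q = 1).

F = (-39/16, -5/16)

1. F_x = -39/16  [2·signedArea(FAD) = 0 ∩ FE · AC = 3/8]
2. F_y = -5/16  [2·signedArea(FAD) = 0 ∩ FE · AC = 3/8]
   → F = (-39/16, -5/16)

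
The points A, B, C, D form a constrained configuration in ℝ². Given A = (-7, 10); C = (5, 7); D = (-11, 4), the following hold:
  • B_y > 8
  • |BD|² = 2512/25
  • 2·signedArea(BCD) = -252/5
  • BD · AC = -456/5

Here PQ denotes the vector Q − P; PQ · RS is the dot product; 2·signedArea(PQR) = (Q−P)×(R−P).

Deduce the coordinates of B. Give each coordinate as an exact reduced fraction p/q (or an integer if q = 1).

1. B_x = -11/5  [2·signedArea(BCD) = -252/5 ∩ BD · AC = -456/5]
2. B_y = 44/5  [2·signedArea(BCD) = -252/5 ∩ BD · AC = -456/5]
   → B = (-11/5, 44/5)

B = (-11/5, 44/5)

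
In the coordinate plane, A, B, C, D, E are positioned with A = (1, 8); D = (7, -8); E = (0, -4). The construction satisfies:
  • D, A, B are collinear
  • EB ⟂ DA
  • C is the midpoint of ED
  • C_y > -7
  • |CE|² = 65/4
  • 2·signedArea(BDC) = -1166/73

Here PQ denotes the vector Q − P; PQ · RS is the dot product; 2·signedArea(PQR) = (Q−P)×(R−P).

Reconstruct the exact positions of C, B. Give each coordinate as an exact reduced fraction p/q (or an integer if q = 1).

B = (352/73, -160/73)
C = (7/2, -6)

1. C_x = 7/2  [C is the midpoint of ED]
2. C_y = -6  [C is the midpoint of ED]
   → C = (7/2, -6)
3. B_x = 352/73  [D, A, B are collinear ∩ EB ⟂ DA]
4. B_y = -160/73  [D, A, B are collinear ∩ EB ⟂ DA]
   → B = (352/73, -160/73)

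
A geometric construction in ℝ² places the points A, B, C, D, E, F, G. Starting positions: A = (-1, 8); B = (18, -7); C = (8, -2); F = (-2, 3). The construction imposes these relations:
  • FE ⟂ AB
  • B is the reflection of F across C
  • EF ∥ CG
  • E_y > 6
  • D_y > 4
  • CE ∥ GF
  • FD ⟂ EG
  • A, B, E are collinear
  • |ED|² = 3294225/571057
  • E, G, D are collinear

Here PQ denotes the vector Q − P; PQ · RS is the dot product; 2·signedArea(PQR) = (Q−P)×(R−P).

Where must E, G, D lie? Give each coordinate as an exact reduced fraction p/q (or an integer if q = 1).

D = (930451/571057, 2459411/571057)
E = (239/293, 1924/293)
G = (1519/293, -1631/293)

1. E_x = 239/293  [A, B, E are collinear ∩ FE ⟂ AB]
2. E_y = 1924/293  [A, B, E are collinear ∩ FE ⟂ AB]
   → E = (239/293, 1924/293)
3. G_x = 1519/293  [CE ∥ GF ∩ EF ∥ CG]
4. G_y = -1631/293  [CE ∥ GF ∩ EF ∥ CG]
   → G = (1519/293, -1631/293)
5. D_x = 930451/571057  [E, G, D are collinear ∩ FD ⟂ EG]
6. D_y = 2459411/571057  [E, G, D are collinear ∩ FD ⟂ EG]
   → D = (930451/571057, 2459411/571057)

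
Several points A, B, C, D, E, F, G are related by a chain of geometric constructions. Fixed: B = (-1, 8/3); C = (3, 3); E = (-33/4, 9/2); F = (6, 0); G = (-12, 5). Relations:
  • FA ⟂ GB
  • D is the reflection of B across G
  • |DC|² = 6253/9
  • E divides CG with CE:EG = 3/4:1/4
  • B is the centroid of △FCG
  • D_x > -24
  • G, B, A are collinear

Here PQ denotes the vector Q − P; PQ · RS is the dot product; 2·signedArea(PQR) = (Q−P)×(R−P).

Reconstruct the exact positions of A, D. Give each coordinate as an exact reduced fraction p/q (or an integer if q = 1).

1. A_x = 7101/1138  [G, B, A are collinear ∩ FA ⟂ GB]
2. A_y = 1287/1138  [G, B, A are collinear ∩ FA ⟂ GB]
   → A = (7101/1138, 1287/1138)
3. D_x = -23  [D is the reflection of B across G]
4. D_y = 22/3  [D is the reflection of B across G]
   → D = (-23, 22/3)

A = (7101/1138, 1287/1138)
D = (-23, 22/3)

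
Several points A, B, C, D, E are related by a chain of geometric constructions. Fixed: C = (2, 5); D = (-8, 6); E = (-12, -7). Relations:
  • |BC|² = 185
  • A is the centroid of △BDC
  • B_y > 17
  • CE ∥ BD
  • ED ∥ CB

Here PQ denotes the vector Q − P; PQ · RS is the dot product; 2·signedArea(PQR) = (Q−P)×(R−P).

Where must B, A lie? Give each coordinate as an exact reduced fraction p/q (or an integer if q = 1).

A = (0, 29/3)
B = (6, 18)

1. B_x = 6  [CE ∥ BD ∩ ED ∥ CB]
2. B_y = 18  [CE ∥ BD ∩ ED ∥ CB]
   → B = (6, 18)
3. A_x = 0  [A is the centroid of △BDC]
4. A_y = 29/3  [A is the centroid of △BDC]
   → A = (0, 29/3)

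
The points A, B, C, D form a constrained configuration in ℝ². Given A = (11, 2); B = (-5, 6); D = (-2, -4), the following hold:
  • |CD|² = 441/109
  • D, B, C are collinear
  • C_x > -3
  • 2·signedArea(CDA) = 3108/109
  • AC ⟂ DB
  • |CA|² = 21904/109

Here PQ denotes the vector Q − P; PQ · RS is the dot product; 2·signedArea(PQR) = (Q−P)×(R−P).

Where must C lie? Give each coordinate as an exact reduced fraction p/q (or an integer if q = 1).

1. C_x = -281/109  [D, B, C are collinear ∩ AC ⟂ DB]
2. C_y = -226/109  [D, B, C are collinear ∩ AC ⟂ DB]
   → C = (-281/109, -226/109)

C = (-281/109, -226/109)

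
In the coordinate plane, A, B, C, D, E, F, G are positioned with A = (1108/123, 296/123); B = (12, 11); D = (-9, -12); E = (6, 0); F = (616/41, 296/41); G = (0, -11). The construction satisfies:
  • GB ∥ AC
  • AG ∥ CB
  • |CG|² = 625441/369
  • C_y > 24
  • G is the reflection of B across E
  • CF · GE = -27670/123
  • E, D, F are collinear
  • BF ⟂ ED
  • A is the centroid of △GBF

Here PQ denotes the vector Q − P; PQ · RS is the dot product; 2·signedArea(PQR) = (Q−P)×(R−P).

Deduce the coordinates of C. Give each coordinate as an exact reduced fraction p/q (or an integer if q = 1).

1. C_x = 2584/123  [AG ∥ CB ∩ GB ∥ AC]
2. C_y = 3002/123  [AG ∥ CB ∩ GB ∥ AC]
   → C = (2584/123, 3002/123)

C = (2584/123, 3002/123)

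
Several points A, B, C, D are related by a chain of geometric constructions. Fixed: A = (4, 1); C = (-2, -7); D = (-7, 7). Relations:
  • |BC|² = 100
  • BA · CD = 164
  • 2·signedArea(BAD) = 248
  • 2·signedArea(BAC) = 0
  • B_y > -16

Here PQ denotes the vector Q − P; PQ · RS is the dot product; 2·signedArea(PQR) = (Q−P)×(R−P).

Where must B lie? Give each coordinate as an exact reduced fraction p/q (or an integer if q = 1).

B = (-8, -15)

1. B_x = -8  [2·signedArea(BAC) = 0 ∩ 2·signedArea(BAD) = 248]
2. B_y = -15  [2·signedArea(BAC) = 0 ∩ 2·signedArea(BAD) = 248]
   → B = (-8, -15)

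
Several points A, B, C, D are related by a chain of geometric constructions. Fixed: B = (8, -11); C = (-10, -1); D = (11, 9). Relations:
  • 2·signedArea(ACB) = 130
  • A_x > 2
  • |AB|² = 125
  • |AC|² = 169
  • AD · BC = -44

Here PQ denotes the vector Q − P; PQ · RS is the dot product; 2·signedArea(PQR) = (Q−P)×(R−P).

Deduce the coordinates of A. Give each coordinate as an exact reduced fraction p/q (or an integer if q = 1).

1. A_x = 3  [2·signedArea(ACB) = 130 ∩ AD · BC = -44]
2. A_y = -1  [2·signedArea(ACB) = 130 ∩ AD · BC = -44]
   → A = (3, -1)

A = (3, -1)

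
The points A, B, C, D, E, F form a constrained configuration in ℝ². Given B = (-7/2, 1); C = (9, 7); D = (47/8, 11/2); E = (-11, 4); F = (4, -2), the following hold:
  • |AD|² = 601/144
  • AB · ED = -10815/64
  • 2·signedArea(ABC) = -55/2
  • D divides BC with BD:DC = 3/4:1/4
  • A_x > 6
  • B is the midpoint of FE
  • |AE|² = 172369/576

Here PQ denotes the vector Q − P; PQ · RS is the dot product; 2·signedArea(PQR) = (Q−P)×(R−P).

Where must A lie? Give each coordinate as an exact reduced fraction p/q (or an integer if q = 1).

1. A_x = 151/24  [2·signedArea(ABC) = -55/2 ∩ AB · ED = -10815/64]
2. A_y = 7/2  [2·signedArea(ABC) = -55/2 ∩ AB · ED = -10815/64]
   → A = (151/24, 7/2)

A = (151/24, 7/2)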